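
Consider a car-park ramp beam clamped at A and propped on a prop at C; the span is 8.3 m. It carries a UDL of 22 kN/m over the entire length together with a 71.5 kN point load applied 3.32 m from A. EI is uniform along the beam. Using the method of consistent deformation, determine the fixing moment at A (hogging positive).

Take the reaction at C as the redundant and release it; the primary structure is a cantilever fixed at A.
Primary-structure tip deflection at C by superposition:
  UDL 22: wL⁴/(8EI) = 13051/EI
  point load 71.5 at a = 3.32: Pa²(3L − a)/(6EI) = 2835/EI
  δ_0 = 15886/EI
Tip deflection under a unit load at C: L³/(3EI) = 190.6/EI.
Compatibility at C: δ_0 − R_C·δ_{CC} = 0, so R_C = 15886/190.6 = 83.35 kN.
Moment equilibrium about A: M_A = Σ(load moments about A) − R_C·L = 995.2 − 83.35×8.3 = 303.4 kN·m.

M_A = 303.4 kN·m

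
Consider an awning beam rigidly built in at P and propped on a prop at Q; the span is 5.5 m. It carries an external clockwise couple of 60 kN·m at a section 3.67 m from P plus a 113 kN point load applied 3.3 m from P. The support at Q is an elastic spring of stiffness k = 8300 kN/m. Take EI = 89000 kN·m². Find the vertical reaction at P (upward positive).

Choose R_Q as the redundant. The primary structure is the cantilever fixed at P.
Downward deflection at the released point Q due to the loads:
  clockwise couple 60 at a = 3.67: M₀a(2L − a)/(2EI) = 807/EI
  point load 113 at a = 3.3: Pa²(3L − a)/(6EI) = 2707/EI
  δ_0 = 3514/EI
Flexibility coefficient — unit upward force at Q: δ_{QQ} = L³/(3EI) = 55.46/EI.
With EI = 89000 kN·m²: δ_0 = 0.039486 m and δ_{QQ} = 0.000623 m/kN.
Compatibility — the spring shortens by R_Q/k under the reaction it provides: δ_0 − R_Q·δ_{QQ} = R_Q/k. With 1/k = 0.00012 m/kN, R_Q = δ_0 / (δ_{QQ} + 1/k) = 0.039486 / (0.000623 + 0.00012) = 53.1 kN.
Vertical equilibrium: R_P = ΣP − R_Q = 113 − 53.1 = 59.9 kN.

R_P = 59.9 kN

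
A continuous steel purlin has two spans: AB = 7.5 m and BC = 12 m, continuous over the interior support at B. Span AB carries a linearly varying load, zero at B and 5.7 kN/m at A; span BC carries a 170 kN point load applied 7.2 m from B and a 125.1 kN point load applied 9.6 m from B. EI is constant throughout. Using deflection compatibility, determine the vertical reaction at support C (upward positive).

Release continuity at B by inserting a hinge; the redundant is the internal moment M_B. The primary structure is two simply-supported spans AB and BC.
Rotations at B on the released spans (each span's end-slope, ×1/EI):
  span AB: triangular load, peak 5.7: 7w₀L³/(360EI) = 46.76/EI
  span BC: point load 170 at a = 7.2: Pab(L + b)/(6LEI) = 1371/EI
  span BC: point load 125.1 at a = 9.6: Pab(L + b)/(6LEI) = 576.5/EI
  relative rotation θ_0 = (46.76 + 1947)/EI = 1994/EI
A unit hogging moment at B produces rotation L₁/(3EI) + L₂/(3EI) = 6.5/EI.
Slope continuity at B: θ_0 = M_B·6.5/EI, so M_B = 1994/6.5 = 306.8 kN·m (hogging).
Span BC, ΣM about C: R_B^{BC}·12 = 1116 + 306.8, so R_B^{BC} = 118.6 kN and R_C = 295.1 − 118.6 = 176.5 kN.

R_C = 176.5 kN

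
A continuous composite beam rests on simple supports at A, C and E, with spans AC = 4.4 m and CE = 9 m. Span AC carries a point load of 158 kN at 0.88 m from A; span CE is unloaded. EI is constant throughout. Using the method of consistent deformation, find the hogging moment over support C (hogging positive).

M_C = 21.91 kN·m

Take M_C as the redundant. Released structure: two simple spans AC and CE with a hinge at C.
End slopes at the hinge C, treating each span as simply supported:
  span AC: point load 158 at a = 0.88: Pab(L + a)/(6LEI) = 97.88/EI
  relative rotation θ_0 = (97.88 + 0)/EI = 97.88/EI
A unit hogging moment at C produces rotation L₁/(3EI) + L₂/(3EI) = 4.467/EI.
Slope continuity at C: θ_0 = M_C·4.467/EI, so M_C = 97.88/4.467 = 21.91 kN·m (hogging).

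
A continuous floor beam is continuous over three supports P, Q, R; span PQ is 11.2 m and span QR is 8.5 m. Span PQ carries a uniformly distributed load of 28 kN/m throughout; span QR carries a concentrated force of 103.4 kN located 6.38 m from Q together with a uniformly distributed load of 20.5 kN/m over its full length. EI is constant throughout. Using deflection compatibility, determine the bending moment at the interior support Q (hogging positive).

Take M_Q as the redundant. Released structure: two simple spans PQ and QR with a hinge at Q.
Discontinuity in slope at Q on the released structure — sum the simple-span end rotations:
  span PQ: UDL 28: wL³/(24EI) = 1639/EI
  span QR: point load 103.4 at a = 6.38: Pab(L + b)/(6LEI) = 291.2/EI
  span QR: UDL 20.5: wL³/(24EI) = 524.6/EI
  relative rotation θ_0 = (1639 + 815.8)/EI = 2455/EI
A unit hogging moment at Q produces rotation L₁/(3EI) + L₂/(3EI) = 6.567/EI.
Compatibility: M_Q·(L₁+L₂)/(3EI) = θ_0, giving M_Q = 373.8 kN·m (hogging).

M_Q = 373.8 kN·m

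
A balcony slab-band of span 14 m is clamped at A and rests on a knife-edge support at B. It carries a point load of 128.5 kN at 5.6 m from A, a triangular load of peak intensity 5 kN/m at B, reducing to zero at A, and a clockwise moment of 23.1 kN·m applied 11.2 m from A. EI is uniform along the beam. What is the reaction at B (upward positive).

R_B = 48.35 kN

Choose R_B as the redundant. The primary structure is the cantilever fixed at A.
Primary-structure tip deflection at B by superposition:
  point load 128.5 at a = 5.6: Pa²(3L − a)/(6EI) = 24447/EI
  triangular load, peak 5 at the free end: 11w₀L⁴/(120EI) = 17607/EI
  clockwise couple 23.1 at a = 11.2: M₀a(2L − a)/(2EI) = 2173/EI
  δ_0 = 44228/EI
Tip deflection under a unit load at B: L³/(3EI) = 914.7/EI.
The prop prevents deflection at B: R_B = δ_0/δ_{BB} = 44228/914.7 = 48.35 kN.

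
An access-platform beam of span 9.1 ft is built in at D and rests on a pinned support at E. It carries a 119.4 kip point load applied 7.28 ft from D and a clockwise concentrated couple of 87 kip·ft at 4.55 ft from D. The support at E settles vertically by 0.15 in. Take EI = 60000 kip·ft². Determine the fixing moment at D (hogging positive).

M_D = 120.6 kip·ft

Take the reaction at E as the redundant and release it; the primary structure is a cantilever fixed at D.
Primary-structure tip deflection at E by superposition:
  point load 119.4 at a = 7.28: Pa²(3L − a)/(6EI) = 21114/EI
  clockwise couple 87 at a = 4.55: M₀a(2L − a)/(2EI) = 2702/EI
  δ_0 = 23816/EI
Flexibility coefficient — unit upward force at E: δ_{EE} = L³/(3EI) = 251.2/EI.
With EI = 60000 kip·ft²: δ_0 = 0.39694 ft and δ_{EE} = 0.004187 ft/kip.
Compatibility — the beam at E must follow the support down by 0.0125 ft: δ_0 − R_E·δ_{EE} = 0.0125, so R_E = (0.39694 − 0.0125)/0.004187 = 91.83 kip.
Moment equilibrium about D: M_D = Σ(load moments about D) − R_E·L = 956.2 − 91.83×9.1 = 120.6 kip·ft.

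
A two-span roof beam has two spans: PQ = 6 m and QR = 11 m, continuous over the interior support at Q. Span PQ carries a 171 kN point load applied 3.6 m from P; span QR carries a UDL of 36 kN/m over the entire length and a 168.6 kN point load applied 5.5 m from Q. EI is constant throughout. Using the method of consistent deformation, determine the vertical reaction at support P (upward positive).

Release continuity at Q by inserting a hinge; the redundant is the internal moment M_Q. The primary structure is two simply-supported spans PQ and QR.
End slopes at the hinge Q, treating each span as simply supported:
  span PQ: point load 171 at a = 3.6: Pab(L + a)/(6LEI) = 394/EI
  span QR: UDL 36: wL³/(24EI) = 1996/EI
  span QR: point load 168.6 at a = 5.5: Pab(L + b)/(6LEI) = 1275/EI
  relative rotation θ_0 = (394 + 3272)/EI = 3666/EI
A unit hogging moment at Q produces rotation L₁/(3EI) + L₂/(3EI) = 5.667/EI.
Slope continuity at Q: θ_0 = M_Q·5.667/EI, so M_Q = 3666/5.667 = 646.9 kN·m (hogging).
Span PQ, ΣM about P with M_Q applied at Q: R_Q^{PQ}·6 = 615.6 + 646.9, so R_Q^{PQ} = 210.4 kN and R_P = 171 − 210.4 = -39.41 kN.

R_P = -39.41 kN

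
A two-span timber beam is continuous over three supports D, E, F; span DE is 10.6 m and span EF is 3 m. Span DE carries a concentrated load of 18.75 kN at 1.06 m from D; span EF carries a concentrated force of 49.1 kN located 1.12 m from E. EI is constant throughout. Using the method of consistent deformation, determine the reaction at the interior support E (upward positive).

R_E = 38.57 kN

Take M_E as the redundant. Released structure: two simple spans DE and EF with a hinge at E.
End slopes at the hinge E, treating each span as simply supported:
  span DE: point load 18.75 at a = 1.06: Pab(L + a)/(6LEI) = 34.76/EI
  span EF: point load 49.1 at a = 1.12: Pab(L + b)/(6LEI) = 28.03/EI
  relative rotation θ_0 = (34.76 + 28.03)/EI = 62.79/EI
A unit hogging moment at E produces rotation L₁/(3EI) + L₂/(3EI) = 4.533/EI.
Slope continuity at E: θ_0 = M_E·4.533/EI, so M_E = 62.79/4.533 = 13.85 kN·m (hogging).
Span DE, ΣM about D with M_E applied at E: R_E^{DE}·10.6 = 19.88 + 13.85, so R_E^{DE} = 3.182 kN and R_D = 18.75 − 3.182 = 15.57 kN.
Span EF, ΣM about F: R_E^{EF}·3 = 92.31 + 13.85, so R_E^{EF} = 35.39 kN and R_F = 49.1 − 35.39 = 13.71 kN.
R_E = 3.182 + 35.39 = 38.57 kN.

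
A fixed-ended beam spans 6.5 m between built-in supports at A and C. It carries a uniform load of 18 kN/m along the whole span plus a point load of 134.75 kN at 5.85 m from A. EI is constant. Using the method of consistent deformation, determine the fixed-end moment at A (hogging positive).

M_A = 71.26 kN·m

Take the two fixed-end moments M_A, M_C as redundants; the released structure is the simple span AC.
Simple-span end rotations at A and C under the given loads:
  at A: UDL 18: wL³/(24EI) = 206/EI
  at C: UDL 18: wL³/(24EI) = 206/EI
  at A: point load 134.75 at a = 5.85: Pab(L + b)/(6LEI) = 93.94/EI
  at C: point load 134.75 at a = 5.85: Pab(L + a)/(6LEI) = 162.3/EI
  θ_A0 = 299.9/EI,  θ_C0 = 368.2/EI
Flexibility coefficients: a unit moment at one end gives L/(3EI) there and L/(6EI) at the far end, so f₁₁ = f₂₂ = 2.167/EI and f₁₂ = f₂₁ = 1.083/EI.
Compatibility — zero rotation at each built-in end:
  2.167 M_A + 1.083 M_C = 299.9
  1.083 M_A + 2.167 M_C = 368.2
Solving the pair gives M_A = 71.26 kN·m and M_C = 134.3 kN·m (hogging).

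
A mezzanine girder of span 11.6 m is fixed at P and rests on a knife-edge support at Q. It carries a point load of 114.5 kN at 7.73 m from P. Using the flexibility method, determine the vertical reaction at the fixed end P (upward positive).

R_P = 55.17 kN

Remove the prop at Q; the released (primary) structure is a cantilever built in at P.
Downward deflection at the released point Q due to the loads:
  point load 114.5 at a = 7.73: Pa²(3L − a)/(6EI) = 30868/EI
Flexibility coefficient — unit upward force at Q: δ_{QQ} = L³/(3EI) = 520.3/EI.
Compatibility at Q: δ_0 − R_Q·δ_{QQ} = 0, so R_Q = 30868/520.3 = 59.33 kN.
Vertical equilibrium: R_P = ΣP − R_Q = 114.5 − 59.33 = 55.17 kN.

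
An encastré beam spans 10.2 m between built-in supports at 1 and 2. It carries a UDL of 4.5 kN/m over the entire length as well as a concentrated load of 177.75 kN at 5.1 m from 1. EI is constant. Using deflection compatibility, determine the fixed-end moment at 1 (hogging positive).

M_1 = 265.6 kN·m

Release both end moments; the primary structure is a simply-supported span 12 with redundants M_1 and M_2.
Simple-span end rotations at 1 and 2 under the given loads:
  at 1: UDL 4.5: wL³/(24EI) = 199/EI
  at 2: UDL 4.5: wL³/(24EI) = 199/EI
  at 1: point load 177.75 at a = 5.1: Pab(L + b)/(6LEI) = 1156/EI
  at 2: point load 177.75 at a = 5.1: Pab(L + a)/(6LEI) = 1156/EI
  θ_10 = 1355/EI,  θ_20 = 1355/EI
Flexibility coefficients: a unit moment at one end gives L/(3EI) there and L/(6EI) at the far end, so f₁₁ = f₂₂ = 3.4/EI and f₁₂ = f₂₁ = 1.7/EI.
Compatibility — zero rotation at each built-in end:
  3.4 M_1 + 1.7 M_2 = 1355
  1.7 M_1 + 3.4 M_2 = 1355
Solving the pair gives M_1 = 265.6 kN·m and M_2 = 265.6 kN·m (hogging).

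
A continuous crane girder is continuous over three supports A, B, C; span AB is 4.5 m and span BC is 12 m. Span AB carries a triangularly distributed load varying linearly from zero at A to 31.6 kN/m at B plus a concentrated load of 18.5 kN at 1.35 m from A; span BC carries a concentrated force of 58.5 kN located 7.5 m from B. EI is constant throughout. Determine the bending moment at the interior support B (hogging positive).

Take M_B as the redundant. Released structure: two simple spans AB and BC with a hinge at B.
Rotations at B on the released spans (each span's end-slope, ×1/EI):
  span AB: triangular load, peak 31.6: w₀L³/(45EI) = 63.99/EI
  span AB: point load 18.5 at a = 1.35: Pab(L + a)/(6LEI) = 17.05/EI
  span BC: point load 58.5 at a = 7.5: Pab(L + b)/(6LEI) = 452.5/EI
  relative rotation θ_0 = (81.04 + 452.5)/EI = 533.5/EI
A unit hogging moment at B produces rotation L₁/(3EI) + L₂/(3EI) = 5.5/EI.
Compatibility: M_B·(L₁+L₂)/(3EI) = θ_0, giving M_B = 97 kN·m (hogging).

M_B = 97 kN·m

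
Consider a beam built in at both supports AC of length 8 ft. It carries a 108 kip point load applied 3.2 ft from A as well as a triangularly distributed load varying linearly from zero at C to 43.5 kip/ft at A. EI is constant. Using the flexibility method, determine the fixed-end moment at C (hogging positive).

Take the two fixed-end moments M_A, M_C as redundants; the released structure is the simple span AC.
On the primary (simply-supported) span, the end slopes from the loading are:
  at A: point load 108 at a = 3.2: Pab(L + b)/(6LEI) = 442.4/EI
  at C: point load 108 at a = 3.2: Pab(L + a)/(6LEI) = 387.1/EI
  at A: triangular load, peak 43.5: w₀L³/(45EI) = 494.9/EI
  at C: triangular load, peak 43.5: 7w₀L³/(360EI) = 433.1/EI
  θ_A0 = 937.3/EI,  θ_C0 = 820.1/EI
Flexibility coefficients: a unit moment at one end gives L/(3EI) there and L/(6EI) at the far end, so f₁₁ = f₂₂ = 2.667/EI and f₁₂ = f₂₁ = 1.333/EI.
Compatibility — zero rotation at each built-in end:
  2.667 M_A + 1.333 M_C = 937.3
  1.333 M_A + 2.667 M_C = 820.1
Solving the pair gives M_A = 263.6 kip·ft and M_C = 175.7 kip·ft (hogging).

M_C = 175.7 kip·ft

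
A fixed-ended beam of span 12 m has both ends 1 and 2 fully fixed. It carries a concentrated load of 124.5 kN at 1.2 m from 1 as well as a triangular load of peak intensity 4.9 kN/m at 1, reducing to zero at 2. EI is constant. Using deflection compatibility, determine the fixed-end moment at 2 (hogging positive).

M_2 = 36.97 kN·m

Release both end moments; the primary structure is a simply-supported span 12 with redundants M_1 and M_2.
On the primary (simply-supported) span, the end slopes from the loading are:
  at 1: point load 124.5 at a = 1.2: Pab(L + b)/(6LEI) = 510.9/EI
  at 2: point load 124.5 at a = 1.2: Pab(L + a)/(6LEI) = 295.8/EI
  at 1: triangular load, peak 4.9: w₀L³/(45EI) = 188.2/EI
  at 2: triangular load, peak 4.9: 7w₀L³/(360EI) = 164.6/EI
  θ_10 = 699.1/EI,  θ_20 = 460.5/EI
Flexibility coefficients: a unit moment at one end gives L/(3EI) there and L/(6EI) at the far end, so f₁₁ = f₂₂ = 4/EI and f₁₂ = f₂₁ = 2/EI.
Compatibility — zero rotation at each built-in end:
  4 M_1 + 2 M_2 = 699.1
  2 M_1 + 4 M_2 = 460.5
Solving the pair gives M_1 = 156.3 kN·m and M_2 = 36.97 kN·m (hogging).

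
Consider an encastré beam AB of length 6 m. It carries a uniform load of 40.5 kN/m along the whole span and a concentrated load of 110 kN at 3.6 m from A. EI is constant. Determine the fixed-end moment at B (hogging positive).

M_B = 216.5 kN·m

Take the two fixed-end moments M_A, M_B as redundants; the released structure is the simple span AB.
On the primary (simply-supported) span, the end slopes from the loading are:
  at A: UDL 40.5: wL³/(24EI) = 364.5/EI
  at B: UDL 40.5: wL³/(24EI) = 364.5/EI
  at A: point load 110 at a = 3.6: Pab(L + b)/(6LEI) = 221.8/EI
  at B: point load 110 at a = 3.6: Pab(L + a)/(6LEI) = 253.4/EI
  θ_A0 = 586.3/EI,  θ_B0 = 617.9/EI
Flexibility coefficients: a unit moment at one end gives L/(3EI) there and L/(6EI) at the far end, so f₁₁ = f₂₂ = 2/EI and f₁₂ = f₂₁ = 1/EI.
Compatibility — zero rotation at each built-in end:
  2 M_A + 1 M_B = 586.3
  1 M_A + 2 M_B = 617.9
Solving the pair gives M_A = 184.9 kN·m and M_B = 216.5 kN·m (hogging).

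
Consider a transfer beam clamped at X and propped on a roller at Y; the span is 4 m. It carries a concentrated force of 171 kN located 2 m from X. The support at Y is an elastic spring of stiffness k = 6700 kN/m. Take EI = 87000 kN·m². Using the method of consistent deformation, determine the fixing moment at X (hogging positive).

Remove the prop at Y; the released (primary) structure is a cantilever built in at X.
Free-end deflection of the primary structure under the applied loading (downward +):
  point load 171 at a = 2: Pa²(3L − a)/(6EI) = 1140/EI
Tip deflection under a unit load at Y: L³/(3EI) = 21.33/EI.
With EI = 87000 kN·m²: δ_0 = 0.013103 m and δ_{YY} = 0.000245 m/kN.
Compatibility — the spring shortens by R_Y/k under the reaction it provides: δ_0 − R_Y·δ_{YY} = R_Y/k. With 1/k = 0.000149 m/kN, R_Y = δ_0 / (δ_{YY} + 1/k) = 0.013103 / (0.000245 + 0.000149) = 33.22 kN.
Moment equilibrium about X: M_X = Σ(load moments about X) − R_Y·L = 342 − 33.22×4 = 209.1 kN·m.

M_X = 209.1 kN·m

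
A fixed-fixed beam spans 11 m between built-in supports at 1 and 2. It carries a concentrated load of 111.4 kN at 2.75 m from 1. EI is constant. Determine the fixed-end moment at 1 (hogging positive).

Release both end moments; the primary structure is a simply-supported span 12 with redundants M_1 and M_2.
Simple-span end rotations at 1 and 2 under the given loads:
  at 1: point load 111.4 at a = 2.75: Pab(L + b)/(6LEI) = 737.2/EI
  at 2: point load 111.4 at a = 2.75: Pab(L + a)/(6LEI) = 526.5/EI
  θ_10 = 737.2/EI,  θ_20 = 526.5/EI
Flexibility coefficients: a unit moment at one end gives L/(3EI) there and L/(6EI) at the far end, so f₁₁ = f₂₂ = 3.667/EI and f₁₂ = f₂₁ = 1.833/EI.
Compatibility — zero rotation at each built-in end:
  3.667 M_1 + 1.833 M_2 = 737.2
  1.833 M_1 + 3.667 M_2 = 526.5
Solving the pair gives M_1 = 172.3 kN·m and M_2 = 57.44 kN·m (hogging).

M_1 = 172.3 kN·m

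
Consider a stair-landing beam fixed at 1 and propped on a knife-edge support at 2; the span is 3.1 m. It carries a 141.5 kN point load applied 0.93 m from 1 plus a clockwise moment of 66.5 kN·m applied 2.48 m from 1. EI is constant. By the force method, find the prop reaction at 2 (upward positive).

R_2 = 48.08 kN

Choose R_2 as the redundant. The primary structure is the cantilever fixed at 1.
Free-end deflection of the primary structure under the applied loading (downward +):
  point load 141.5 at a = 0.93: Pa²(3L − a)/(6EI) = 170.7/EI
  clockwise couple 66.5 at a = 2.48: M₀a(2L − a)/(2EI) = 306.8/EI
  δ_0 = 477.5/EI
Flexibility coefficient — unit upward force at 2: δ_{22} = L³/(3EI) = 9.93/EI.
The prop prevents deflection at 2: R_2 = δ_0/δ_{22} = 477.5/9.93 = 48.08 kN.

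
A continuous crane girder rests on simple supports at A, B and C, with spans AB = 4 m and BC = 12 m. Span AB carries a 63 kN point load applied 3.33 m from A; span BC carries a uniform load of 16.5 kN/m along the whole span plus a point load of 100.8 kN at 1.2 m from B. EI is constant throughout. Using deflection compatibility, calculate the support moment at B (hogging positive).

M_B = 308.4 kN·m

Release continuity at B by inserting a hinge; the redundant is the internal moment M_B. The primary structure is two simply-supported spans AB and BC.
Rotations at B on the released spans (each span's end-slope, ×1/EI):
  span AB: point load 63 at a = 3.33: Pab(L + a)/(6LEI) = 42.93/EI
  span BC: UDL 16.5: wL³/(24EI) = 1188/EI
  span BC: point load 100.8 at a = 1.2: Pab(L + b)/(6LEI) = 413.7/EI
  relative rotation θ_0 = (42.93 + 1602)/EI = 1645/EI
A unit hogging moment at B produces rotation L₁/(3EI) + L₂/(3EI) = 5.333/EI.
Compatibility: M_B·(L₁+L₂)/(3EI) = θ_0, giving M_B = 308.4 kN·m (hogging).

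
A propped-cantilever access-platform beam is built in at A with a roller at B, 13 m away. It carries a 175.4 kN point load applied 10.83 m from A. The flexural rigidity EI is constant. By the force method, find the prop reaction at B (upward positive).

R_B = 131.9 kN

Choose R_B as the redundant. The primary structure is the cantilever fixed at A.
Primary-structure tip deflection at B by superposition:
  point load 175.4 at a = 10.83: Pa²(3L − a)/(6EI) = 96588/EI
Tip deflection under a unit load at B: L³/(3EI) = 732.3/EI.
The prop prevents deflection at B: R_B = δ_0/δ_{BB} = 96588/732.3 = 131.9 kN.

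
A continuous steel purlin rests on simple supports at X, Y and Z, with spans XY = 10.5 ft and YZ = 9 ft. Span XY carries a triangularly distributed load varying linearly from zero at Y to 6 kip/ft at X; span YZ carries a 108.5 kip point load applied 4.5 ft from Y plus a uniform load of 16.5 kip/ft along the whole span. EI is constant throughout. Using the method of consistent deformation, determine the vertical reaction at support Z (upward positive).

R_Z = 108.2 kip

Insert a hinge at Y; M_Y is the redundant, and each span becomes simply supported.
Discontinuity in slope at Y on the released structure — sum the simple-span end rotations:
  span XY: triangular load, peak 6: 7w₀L³/(360EI) = 135.1/EI
  span YZ: point load 108.5 at a = 4.5: Pab(L + b)/(6LEI) = 549.3/EI
  span YZ: UDL 16.5: wL³/(24EI) = 501.2/EI
  relative rotation θ_0 = (135.1 + 1050)/EI = 1186/EI
A unit hogging moment at Y produces rotation L₁/(3EI) + L₂/(3EI) = 6.5/EI.
Slope continuity at Y: θ_0 = M_Y·6.5/EI, so M_Y = 1186/6.5 = 182.4 kip·ft (hogging).
Span YZ, ΣM about Z: R_Y^{YZ}·9 = 1156 + 182.4, so R_Y^{YZ} = 148.8 kip and R_Z = 257 − 148.8 = 108.2 kip.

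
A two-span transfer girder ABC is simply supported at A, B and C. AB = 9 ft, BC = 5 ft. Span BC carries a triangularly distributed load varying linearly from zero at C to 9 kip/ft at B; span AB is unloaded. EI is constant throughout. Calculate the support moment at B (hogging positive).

M_B = 5.357 kip·ft

Take M_B as the redundant. Released structure: two simple spans AB and BC with a hinge at B.
Rotations at B on the released spans (each span's end-slope, ×1/EI):
  span BC: triangular load, peak 9: w₀L³/(45EI) = 25/EI
  relative rotation θ_0 = (0 + 25)/EI = 25/EI
A unit hogging moment at B produces rotation L₁/(3EI) + L₂/(3EI) = 4.667/EI.
Slope continuity at B: θ_0 = M_B·4.667/EI, so M_B = 25/4.667 = 5.357 kip·ft (hogging).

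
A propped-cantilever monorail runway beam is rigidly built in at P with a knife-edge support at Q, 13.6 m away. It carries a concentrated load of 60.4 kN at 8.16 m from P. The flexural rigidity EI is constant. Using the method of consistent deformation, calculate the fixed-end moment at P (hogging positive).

Choose R_Q as the redundant. The primary structure is the cantilever fixed at P.
Primary-structure tip deflection at Q by superposition:
  point load 60.4 at a = 8.16: Pa²(3L − a)/(6EI) = 21878/EI
Tip deflection under a unit load at Q: L³/(3EI) = 838.5/EI.
The prop prevents deflection at Q: R_Q = δ_0/δ_{QQ} = 21878/838.5 = 26.09 kN.
Moment equilibrium about P: M_P = Σ(load moments about P) − R_Q·L = 492.9 − 26.09×13.6 = 138 kN·m.

M_P = 138 kN·m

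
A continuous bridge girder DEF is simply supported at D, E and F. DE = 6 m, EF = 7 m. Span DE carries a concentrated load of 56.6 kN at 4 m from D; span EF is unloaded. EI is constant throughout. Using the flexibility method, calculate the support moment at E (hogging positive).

M_E = 29.03 kN·m

Release continuity at E by inserting a hinge; the redundant is the internal moment M_E. The primary structure is two simply-supported spans DE and EF.
Discontinuity in slope at E on the released structure — sum the simple-span end rotations:
  span DE: point load 56.6 at a = 4: Pab(L + a)/(6LEI) = 125.8/EI
  relative rotation θ_0 = (125.8 + 0)/EI = 125.8/EI
A unit hogging moment at E produces rotation L₁/(3EI) + L₂/(3EI) = 4.333/EI.
Slope continuity at E: θ_0 = M_E·4.333/EI, so M_E = 125.8/4.333 = 29.03 kN·m (hogging).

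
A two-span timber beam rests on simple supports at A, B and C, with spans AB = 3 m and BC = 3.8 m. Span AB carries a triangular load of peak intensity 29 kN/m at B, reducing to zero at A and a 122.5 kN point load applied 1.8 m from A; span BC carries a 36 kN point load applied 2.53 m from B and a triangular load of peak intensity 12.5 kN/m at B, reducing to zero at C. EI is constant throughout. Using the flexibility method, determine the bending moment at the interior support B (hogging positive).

M_B = 56.88 kN·m

Insert a hinge at B; M_B is the redundant, and each span becomes simply supported.
Discontinuity in slope at B on the released structure — sum the simple-span end rotations:
  span AB: triangular load, peak 29: w₀L³/(45EI) = 17.4/EI
  span AB: point load 122.5 at a = 1.8: Pab(L + a)/(6LEI) = 70.56/EI
  span BC: point load 36 at a = 2.53: Pab(L + b)/(6LEI) = 25.72/EI
  span BC: triangular load, peak 12.5: w₀L³/(45EI) = 15.24/EI
  relative rotation θ_0 = (87.96 + 40.96)/EI = 128.9/EI
A unit hogging moment at B produces rotation L₁/(3EI) + L₂/(3EI) = 2.267/EI.
Slope continuity at B: θ_0 = M_B·2.267/EI, so M_B = 128.9/2.267 = 56.88 kN·m (hogging).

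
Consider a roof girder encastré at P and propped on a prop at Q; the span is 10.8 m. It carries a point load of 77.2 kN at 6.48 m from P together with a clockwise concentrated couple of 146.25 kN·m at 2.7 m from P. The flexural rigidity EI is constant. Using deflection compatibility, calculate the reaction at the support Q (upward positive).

Remove the prop at Q; the released (primary) structure is a cantilever built in at P.
Primary-structure tip deflection at Q by superposition:
  point load 77.2 at a = 6.48: Pa²(3L − a)/(6EI) = 14004/EI
  clockwise couple 146.25 at a = 2.7: M₀a(2L − a)/(2EI) = 3732/EI
  δ_0 = 17736/EI
Flexibility coefficient — unit upward force at Q: δ_{QQ} = L³/(3EI) = 419.9/EI.
The prop prevents deflection at Q: R_Q = δ_0/δ_{QQ} = 17736/419.9 = 42.24 kN.

R_Q = 42.24 kN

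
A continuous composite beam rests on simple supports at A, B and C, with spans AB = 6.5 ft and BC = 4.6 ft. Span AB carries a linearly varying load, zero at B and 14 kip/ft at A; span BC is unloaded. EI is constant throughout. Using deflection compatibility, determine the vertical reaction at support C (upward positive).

R_C = -4.392 kip

Take M_B as the redundant. Released structure: two simple spans AB and BC with a hinge at B.
Discontinuity in slope at B on the released structure — sum the simple-span end rotations:
  span AB: triangular load, peak 14: 7w₀L³/(360EI) = 74.76/EI
  relative rotation θ_0 = (74.76 + 0)/EI = 74.76/EI
A unit hogging moment at B produces rotation L₁/(3EI) + L₂/(3EI) = 3.7/EI.
Compatibility: M_B·(L₁+L₂)/(3EI) = θ_0, giving M_B = 20.21 kip·ft (hogging).
Span BC, ΣM about C: R_B^{BC}·4.6 = 0 + 20.21, so R_B^{BC} = 4.392 kip and R_C = 0 − 4.392 = -4.392 kip.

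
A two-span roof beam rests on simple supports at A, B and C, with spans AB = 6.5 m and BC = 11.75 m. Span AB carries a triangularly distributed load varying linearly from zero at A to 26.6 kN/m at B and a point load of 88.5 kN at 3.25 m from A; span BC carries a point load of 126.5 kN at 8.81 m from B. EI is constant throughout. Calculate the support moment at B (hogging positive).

M_B = 177.3 kN·m

Release continuity at B by inserting a hinge; the redundant is the internal moment M_B. The primary structure is two simply-supported spans AB and BC.
Rotations at B on the released spans (each span's end-slope, ×1/EI):
  span AB: triangular load, peak 26.6: w₀L³/(45EI) = 162.3/EI
  span AB: point load 88.5 at a = 3.25: Pab(L + a)/(6LEI) = 233.7/EI
  span BC: point load 126.5 at a = 8.81: Pab(L + b)/(6LEI) = 682.7/EI
  relative rotation θ_0 = (396 + 682.7)/EI = 1079/EI
A unit hogging moment at B produces rotation L₁/(3EI) + L₂/(3EI) = 6.083/EI.
Compatibility: M_B·(L₁+L₂)/(3EI) = θ_0, giving M_B = 177.3 kN·m (hogging).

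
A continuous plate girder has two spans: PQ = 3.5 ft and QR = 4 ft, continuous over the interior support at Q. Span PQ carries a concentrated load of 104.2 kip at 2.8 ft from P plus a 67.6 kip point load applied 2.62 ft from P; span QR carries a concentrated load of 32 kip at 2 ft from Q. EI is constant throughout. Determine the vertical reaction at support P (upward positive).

Take M_Q as the redundant. Released structure: two simple spans PQ and QR with a hinge at Q.
Discontinuity in slope at Q on the released structure — sum the simple-span end rotations:
  span PQ: point load 104.2 at a = 2.8: Pab(L + a)/(6LEI) = 61.27/EI
  span PQ: point load 67.6 at a = 2.62: Pab(L + a)/(6LEI) = 45.42/EI
  span QR: point load 32 at a = 2: Pab(L + b)/(6LEI) = 32/EI
  relative rotation θ_0 = (106.7 + 32)/EI = 138.7/EI
A unit hogging moment at Q produces rotation L₁/(3EI) + L₂/(3EI) = 2.5/EI.
Compatibility: M_Q·(L₁+L₂)/(3EI) = θ_0, giving M_Q = 55.48 kip·ft (hogging).
Span PQ, ΣM about P with M_Q applied at Q: R_Q^{PQ}·3.5 = 468.9 + 55.48, so R_Q^{PQ} = 149.8 kip and R_P = 171.8 − 149.8 = 21.99 kip.

R_P = 21.99 kip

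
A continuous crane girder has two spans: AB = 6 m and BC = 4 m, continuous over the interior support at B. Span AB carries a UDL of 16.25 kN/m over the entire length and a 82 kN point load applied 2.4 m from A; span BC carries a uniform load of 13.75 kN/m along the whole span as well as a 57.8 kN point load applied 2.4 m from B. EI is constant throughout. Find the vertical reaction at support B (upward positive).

R_B = 182.2 kN

Release continuity at B by inserting a hinge; the redundant is the internal moment M_B. The primary structure is two simply-supported spans AB and BC.
Discontinuity in slope at B on the released structure — sum the simple-span end rotations:
  span AB: UDL 16.25: wL³/(24EI) = 146.2/EI
  span AB: point load 82 at a = 2.4: Pab(L + a)/(6LEI) = 165.3/EI
  span BC: UDL 13.75: wL³/(24EI) = 36.67/EI
  span BC: point load 57.8 at a = 2.4: Pab(L + b)/(6LEI) = 51.79/EI
  relative rotation θ_0 = (311.6 + 88.46)/EI = 400/EI
A unit hogging moment at B produces rotation L₁/(3EI) + L₂/(3EI) = 3.333/EI.
Slope continuity at B: θ_0 = M_B·3.333/EI, so M_B = 400/3.333 = 120 kN·m (hogging).
Span AB, ΣM about A with M_B applied at B: R_B^{AB}·6 = 489.3 + 120, so R_B^{AB} = 101.6 kN and R_A = 179.5 − 101.6 = 77.95 kN.
Span BC, ΣM about C: R_B^{BC}·4 = 202.5 + 120, so R_B^{BC} = 80.62 kN and R_C = 112.8 − 80.62 = 32.18 kN.
R_B = 101.6 + 80.62 = 182.2 kN.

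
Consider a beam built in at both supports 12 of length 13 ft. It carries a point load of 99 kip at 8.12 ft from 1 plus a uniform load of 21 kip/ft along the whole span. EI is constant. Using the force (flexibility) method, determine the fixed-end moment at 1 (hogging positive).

Take the two fixed-end moments M_1, M_2 as redundants; the released structure is the simple span 12.
On the primary (simply-supported) span, the end slopes from the loading are:
  at 1: point load 99 at a = 8.12: Pab(L + b)/(6LEI) = 899.3/EI
  at 2: point load 99 at a = 8.12: Pab(L + a)/(6LEI) = 1062/EI
  at 1: UDL 21: wL³/(24EI) = 1922/EI
  at 2: UDL 21: wL³/(24EI) = 1922/EI
  θ_10 = 2822/EI,  θ_20 = 2985/EI
Flexibility coefficients: a unit moment at one end gives L/(3EI) there and L/(6EI) at the far end, so f₁₁ = f₂₂ = 4.333/EI and f₁₂ = f₂₁ = 2.167/EI.
Compatibility — zero rotation at each built-in end:
  4.333 M_1 + 2.167 M_2 = 2822
  2.167 M_1 + 4.333 M_2 = 2985
Solving the pair gives M_1 = 409 kip·ft and M_2 = 484.2 kip·ft (hogging).

M_1 = 409 kip·ft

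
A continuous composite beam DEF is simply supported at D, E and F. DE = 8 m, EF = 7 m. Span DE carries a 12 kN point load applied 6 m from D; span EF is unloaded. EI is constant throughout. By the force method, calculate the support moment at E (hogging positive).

M_E = 8.4 kN·m

Release continuity at E by inserting a hinge; the redundant is the internal moment M_E. The primary structure is two simply-supported spans DE and EF.
Rotations at E on the released spans (each span's end-slope, ×1/EI):
  span DE: point load 12 at a = 6: Pab(L + a)/(6LEI) = 42/EI
  relative rotation θ_0 = (42 + 0)/EI = 42/EI
A unit hogging moment at E produces rotation L₁/(3EI) + L₂/(3EI) = 5/EI.
Compatibility: M_E·(L₁+L₂)/(3EI) = θ_0, giving M_E = 8.4 kN·m (hogging).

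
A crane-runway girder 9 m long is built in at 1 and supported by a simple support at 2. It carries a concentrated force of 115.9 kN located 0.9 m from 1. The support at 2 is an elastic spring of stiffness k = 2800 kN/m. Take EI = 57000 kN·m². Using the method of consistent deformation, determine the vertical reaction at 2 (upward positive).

Remove the prop at 2; the released (primary) structure is a cantilever built in at 1.
Deflection at 2 on the released cantilever, summing each load's contribution:
  point load 115.9 at a = 0.9: Pa²(3L − a)/(6EI) = 408.4/EI
Flexibility coefficient — unit upward force at 2: δ_{22} = L³/(3EI) = 243/EI.
With EI = 57000 kN·m²: δ_0 = 0.007164 m and δ_{22} = 0.004263 m/kN.
Compatibility — the spring shortens by R_2/k under the reaction it provides: δ_0 − R_2·δ_{22} = R_2/k. With 1/k = 0.000357 m/kN, R_2 = δ_0 / (δ_{22} + 1/k) = 0.007164 / (0.004263 + 0.000357) = 1.551 kN.

R_2 = 1.551 kN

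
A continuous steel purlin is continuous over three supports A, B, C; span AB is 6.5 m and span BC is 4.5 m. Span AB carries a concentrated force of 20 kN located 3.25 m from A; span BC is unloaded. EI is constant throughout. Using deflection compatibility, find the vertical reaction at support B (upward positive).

R_B = 15.42 kN

Release continuity at B by inserting a hinge; the redundant is the internal moment M_B. The primary structure is two simply-supported spans AB and BC.
Discontinuity in slope at B on the released structure — sum the simple-span end rotations:
  span AB: point load 20 at a = 3.25: Pab(L + a)/(6LEI) = 52.81/EI
  relative rotation θ_0 = (52.81 + 0)/EI = 52.81/EI
A unit hogging moment at B produces rotation L₁/(3EI) + L₂/(3EI) = 3.667/EI.
Compatibility: M_B·(L₁+L₂)/(3EI) = θ_0, giving M_B = 14.4 kN·m (hogging).
Span AB, ΣM about A with M_B applied at B: R_B^{AB}·6.5 = 65 + 14.4, so R_B^{AB} = 12.22 kN and R_A = 20 − 12.22 = 7.784 kN.
Span BC, ΣM about C: R_B^{BC}·4.5 = 0 + 14.4, so R_B^{BC} = 3.201 kN and R_C = 0 − 3.201 = -3.201 kN.
R_B = 12.22 + 3.201 = 15.42 kN.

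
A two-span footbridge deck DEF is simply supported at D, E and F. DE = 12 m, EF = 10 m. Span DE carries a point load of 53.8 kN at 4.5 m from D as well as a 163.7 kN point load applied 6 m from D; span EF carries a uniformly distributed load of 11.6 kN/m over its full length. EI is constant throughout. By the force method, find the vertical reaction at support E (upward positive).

R_E = 219.3 kN

Release continuity at E by inserting a hinge; the redundant is the internal moment M_E. The primary structure is two simply-supported spans DE and EF.
End slopes at the hinge E, treating each span as simply supported:
  span DE: point load 53.8 at a = 4.5: Pab(L + a)/(6LEI) = 416.1/EI
  span DE: point load 163.7 at a = 6: Pab(L + a)/(6LEI) = 1473/EI
  span EF: UDL 11.6: wL³/(24EI) = 483.3/EI
  relative rotation θ_0 = (1889 + 483.3)/EI = 2373/EI
A unit hogging moment at E produces rotation L₁/(3EI) + L₂/(3EI) = 7.333/EI.
Slope continuity at E: θ_0 = M_E·7.333/EI, so M_E = 2373/7.333 = 323.6 kN·m (hogging).
Span DE, ΣM about D with M_E applied at E: R_E^{DE}·12 = 1224 + 323.6, so R_E^{DE} = 129 kN and R_D = 217.5 − 129 = 88.51 kN.
Span EF, ΣM about F: R_E^{EF}·10 = 580 + 323.6, so R_E^{EF} = 90.36 kN and R_F = 116 − 90.36 = 25.64 kN.
R_E = 129 + 90.36 = 219.3 kN.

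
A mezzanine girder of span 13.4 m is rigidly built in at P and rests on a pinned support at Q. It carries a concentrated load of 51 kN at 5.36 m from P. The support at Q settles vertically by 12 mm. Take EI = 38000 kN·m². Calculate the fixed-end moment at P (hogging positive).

Choose R_Q as the redundant. The primary structure is the cantilever fixed at P.
Downward deflection at the released point Q due to the loads:
  point load 51 at a = 5.36: Pa²(3L − a)/(6EI) = 8508/EI
Flexibility coefficient — unit upward force at Q: δ_{QQ} = L³/(3EI) = 802/EI.
With EI = 38000 kN·m²: δ_0 = 0.22389 m and δ_{QQ} = 0.021106 m/kN.
Compatibility — the beam at Q must follow the support down by 0.012 m: δ_0 − R_Q·δ_{QQ} = 0.012, so R_Q = (0.22389 − 0.012)/0.021106 = 10.04 kN.
Moment equilibrium about P: M_P = Σ(load moments about P) − R_Q·L = 273.4 − 10.04×13.4 = 138.8 kN·m.

M_P = 138.8 kN·m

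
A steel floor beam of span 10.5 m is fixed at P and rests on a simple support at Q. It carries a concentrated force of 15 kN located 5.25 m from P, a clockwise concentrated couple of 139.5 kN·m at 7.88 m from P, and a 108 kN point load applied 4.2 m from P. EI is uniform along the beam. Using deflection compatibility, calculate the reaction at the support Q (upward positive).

Choose R_Q as the redundant. The primary structure is the cantilever fixed at P.
Free-end deflection of the primary structure under the applied loading (downward +):
  point load 15 at a = 5.25: Pa²(3L − a)/(6EI) = 1809/EI
  clockwise couple 139.5 at a = 7.88: M₀a(2L − a)/(2EI) = 7211/EI
  point load 108 at a = 4.2: Pa²(3L − a)/(6EI) = 8668/EI
  δ_0 = 17688/EI
Flexibility coefficient — unit upward force at Q: δ_{QQ} = L³/(3EI) = 385.9/EI.
Compatibility at Q: δ_0 − R_Q·δ_{QQ} = 0, so R_Q = 17688/385.9 = 45.84 kN.

R_Q = 45.84 kN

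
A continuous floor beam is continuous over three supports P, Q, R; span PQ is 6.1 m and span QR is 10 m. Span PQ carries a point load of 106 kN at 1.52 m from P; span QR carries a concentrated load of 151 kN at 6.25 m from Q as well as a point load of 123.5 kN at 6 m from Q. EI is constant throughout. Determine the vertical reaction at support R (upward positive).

Release continuity at Q by inserting a hinge; the redundant is the internal moment M_Q. The primary structure is two simply-supported spans PQ and QR.
Rotations at Q on the released spans (each span's end-slope, ×1/EI):
  span PQ: point load 106 at a = 1.52: Pab(L + a)/(6LEI) = 153.6/EI
  span QR: point load 151 at a = 6.25: Pab(L + b)/(6LEI) = 811/EI
  span QR: point load 123.5 at a = 6: Pab(L + b)/(6LEI) = 691.6/EI
  relative rotation θ_0 = (153.6 + 1503)/EI = 1656/EI
A unit hogging moment at Q produces rotation L₁/(3EI) + L₂/(3EI) = 5.367/EI.
Slope continuity at Q: θ_0 = M_Q·5.367/EI, so M_Q = 1656/5.367 = 308.6 kN·m (hogging).
Span QR, ΣM about R: R_Q^{QR}·10 = 1060 + 308.6, so R_Q^{QR} = 136.9 kN and R_R = 274.5 − 136.9 = 137.6 kN.

R_R = 137.6 kN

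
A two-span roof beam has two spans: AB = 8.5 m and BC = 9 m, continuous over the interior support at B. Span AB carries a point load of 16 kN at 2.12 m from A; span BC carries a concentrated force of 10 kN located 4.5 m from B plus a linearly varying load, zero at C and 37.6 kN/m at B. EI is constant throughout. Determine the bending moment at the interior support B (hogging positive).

M_B = 120.8 kN·m

Take M_B as the redundant. Released structure: two simple spans AB and BC with a hinge at B.
Rotations at B on the released spans (each span's end-slope, ×1/EI):
  span AB: point load 16 at a = 2.12: Pab(L + a)/(6LEI) = 45.06/EI
  span BC: point load 10 at a = 4.5: Pab(L + b)/(6LEI) = 50.62/EI
  span BC: triangular load, peak 37.6: w₀L³/(45EI) = 609.1/EI
  relative rotation θ_0 = (45.06 + 659.7)/EI = 704.8/EI
A unit hogging moment at B produces rotation L₁/(3EI) + L₂/(3EI) = 5.833/EI.
Slope continuity at B: θ_0 = M_B·5.833/EI, so M_B = 704.8/5.833 = 120.8 kN·m (hogging).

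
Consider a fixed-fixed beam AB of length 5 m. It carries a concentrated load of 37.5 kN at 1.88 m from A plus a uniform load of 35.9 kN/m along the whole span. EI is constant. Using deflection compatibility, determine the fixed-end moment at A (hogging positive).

M_A = 102.2 kN·m

Take the two fixed-end moments M_A, M_B as redundants; the released structure is the simple span AB.
End rotations of the released simple span under the applied load (×1/EI):
  at A: point load 37.5 at a = 1.88: Pab(L + b)/(6LEI) = 59.54/EI
  at B: point load 37.5 at a = 1.88: Pab(L + a)/(6LEI) = 50.44/EI
  at A: UDL 35.9: wL³/(24EI) = 187/EI
  at B: UDL 35.9: wL³/(24EI) = 187/EI
  θ_A0 = 246.5/EI,  θ_B0 = 237.4/EI
Flexibility coefficients: a unit moment at one end gives L/(3EI) there and L/(6EI) at the far end, so f₁₁ = f₂₂ = 1.667/EI and f₁₂ = f₂₁ = 0.8333/EI.
Compatibility — zero rotation at each built-in end:
  1.667 M_A + 0.8333 M_B = 246.5
  0.8333 M_A + 1.667 M_B = 237.4
Solving the pair gives M_A = 102.2 kN·m and M_B = 91.33 kN·m (hogging).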